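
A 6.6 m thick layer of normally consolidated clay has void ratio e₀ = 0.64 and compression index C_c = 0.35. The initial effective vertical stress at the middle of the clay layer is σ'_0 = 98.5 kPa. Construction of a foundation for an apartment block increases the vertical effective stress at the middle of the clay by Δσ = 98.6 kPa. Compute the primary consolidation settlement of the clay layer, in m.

Final effective stress: σ'_f = σ'_0 + Δσ = 98.5 + 98.6 = 197.1 kPa.
Normally consolidated clay, so the full stress increment lies on the virgin compression line:
S_c = C_c·H/(1+e₀)·log₁₀(σ'_f/σ'_0) = 0.35×6.6/(1+0.64)×log₁₀(197.1/98.5)
    = 1.4085 × 0.30125 = 0.4243 m

S_c ≈ 0.424 m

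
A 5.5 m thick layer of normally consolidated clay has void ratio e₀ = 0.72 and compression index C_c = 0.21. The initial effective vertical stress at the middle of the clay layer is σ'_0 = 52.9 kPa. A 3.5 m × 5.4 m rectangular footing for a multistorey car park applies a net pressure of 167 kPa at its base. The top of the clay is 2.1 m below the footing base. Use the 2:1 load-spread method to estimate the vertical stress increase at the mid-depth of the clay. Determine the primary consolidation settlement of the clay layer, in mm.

S_c ≈ 154 mm

Mid-depth of clay below the footing base: z = 2.1 + 5.5/2 = 4.85 m.
Stress increase at mid-clay by the 2:1 spreading method:
Δσ = qBL/((B+z)(L+z)) = 167×3.5×5.4/((3.5+4.85)(5.4+4.85)) = 36.878 kPa
Final effective stress: σ'_f = σ'_0 + Δσ = 52.9 + 36.878 = 89.778 kPa.
Normally consolidated clay, so the full stress increment lies on the virgin compression line:
S_c = C_c·H/(1+e₀)·log₁₀(σ'_f/σ'_0) = 0.21×5.5/(1+0.72)×log₁₀(89.778/52.9)
    = 0.67151 × 0.22971 = 0.1543 m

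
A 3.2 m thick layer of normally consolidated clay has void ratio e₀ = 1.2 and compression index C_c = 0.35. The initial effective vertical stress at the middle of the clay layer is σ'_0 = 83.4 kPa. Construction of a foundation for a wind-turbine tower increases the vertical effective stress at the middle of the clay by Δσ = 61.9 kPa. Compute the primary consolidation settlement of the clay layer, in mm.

S_c ≈ 123 mm

Final effective stress: σ'_f = σ'_0 + Δσ = 83.4 + 61.9 = 145.3 kPa.
Normally consolidated clay, so the full stress increment lies on the virgin compression line:
S_c = C_c·H/(1+e₀)·log₁₀(σ'_f/σ'_0) = 0.35×3.2/(1+1.2)×log₁₀(145.3/83.4)
    = 0.50909 × 0.2411 = 0.1227 m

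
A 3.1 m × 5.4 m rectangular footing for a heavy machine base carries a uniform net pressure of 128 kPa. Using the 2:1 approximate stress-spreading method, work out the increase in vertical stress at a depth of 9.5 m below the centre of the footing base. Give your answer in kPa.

By the 2:1 method the load spreads at 1 horizontal : 2 vertical, so at depth z the loaded area has grown by z in each plan dimension:
Δσ = qBL/((B+z)(L+z)) = 128×3.1×5.4/((3.1+9.5)(5.4+9.5)) = 11.413 kPa

Δσ_z ≈ 11.4 kPa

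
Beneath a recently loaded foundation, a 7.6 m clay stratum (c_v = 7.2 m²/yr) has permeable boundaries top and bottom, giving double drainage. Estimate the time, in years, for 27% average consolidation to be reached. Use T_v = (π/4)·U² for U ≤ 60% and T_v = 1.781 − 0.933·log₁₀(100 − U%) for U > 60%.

Drainage path length: H_d = H/2 = 3.8 m (double drainage).
U ≤ 60%: T_v = (π/4)·U² = (π/4)×0.27² = 0.057256.
t = T_v·H_d²/c_v = 0.057256×3.8²/7.2 = 0.1148 years.

t ≈ 0.115 years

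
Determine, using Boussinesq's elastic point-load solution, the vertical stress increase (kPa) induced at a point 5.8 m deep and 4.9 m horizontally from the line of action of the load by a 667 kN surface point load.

Δσ_z ≈ 2.46 kPa

Boussinesq vertical stress below a point load on an elastic half-space:
Δσ_z = 3P/(2πz²) · [1 + (r/z)²]^(−5/2)
r/z = 4.9/5.8 = 0.84483; [1+(r/z)²]^(−5/2) = 0.2601.
Δσ_z = 3×667/(2π×5.8²) × 0.2601 = 9.467 × 0.2601 = 2.462 kPa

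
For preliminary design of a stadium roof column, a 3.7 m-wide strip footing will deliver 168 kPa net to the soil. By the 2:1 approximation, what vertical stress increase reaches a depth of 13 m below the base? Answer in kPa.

By the 2:1 method the load spreads at 1 horizontal : 2 vertical, so at depth z the loaded area has grown by z in each plan dimension:
Δσ = qB/(B+z) = 168×3.7/(3.7+13) = 37.222 kPa

Δσ_z ≈ 37.2 kPa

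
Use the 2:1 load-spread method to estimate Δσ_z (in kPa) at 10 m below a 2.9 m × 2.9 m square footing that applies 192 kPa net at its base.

Δσ_z ≈ 9.7 kPa

By the 2:1 method the load spreads at 1 horizontal : 2 vertical, so at depth z the loaded area has grown by z in each plan dimension:
Δσ = qBL/((B+z)(L+z)) = 192×2.9×2.9/((2.9+10)(2.9+10)) = 9.7033 kPa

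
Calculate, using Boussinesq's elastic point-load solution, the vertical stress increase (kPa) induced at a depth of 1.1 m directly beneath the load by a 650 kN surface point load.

Δσ_z ≈ 256 kPa

Boussinesq vertical stress below a point load on an elastic half-space:
Δσ_z = 3P/(2πz²) · [1 + (r/z)²]^(−5/2)
r/z = 0/1.1 = 0; [1+(r/z)²]^(−5/2) = 1.
Δσ_z = 3×650/(2π×1.1²) × 1 = 256.49 × 1 = 256.5 kPa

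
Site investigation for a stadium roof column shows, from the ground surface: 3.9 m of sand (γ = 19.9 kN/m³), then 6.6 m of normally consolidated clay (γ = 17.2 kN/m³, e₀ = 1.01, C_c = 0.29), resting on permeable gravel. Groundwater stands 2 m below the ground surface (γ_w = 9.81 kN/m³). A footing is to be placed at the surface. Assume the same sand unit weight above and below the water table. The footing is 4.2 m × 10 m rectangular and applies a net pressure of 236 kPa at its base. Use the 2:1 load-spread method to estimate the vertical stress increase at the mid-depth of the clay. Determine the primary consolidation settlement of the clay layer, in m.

S_c ≈ 0.196 m

Mid-depth of clay below the ground surface: z = 3.9 + 6.6/2 = 7.2 m.
Total vertical stress at mid-clay: σ_v = 19.9×3.9 + 17.2×3.3 = 134.37 kPa.
Pore pressure: u = 9.81×(7.2 − 2) = 51.012 kPa.
Initial effective stress: σ'_0 = σ_v − u = 134.37 − 51.012 = 83.358 kPa.
Stress increase at mid-clay by the 2:1 spreading method:
Δσ = qBL/((B+z)(L+z)) = 236×4.2×10/((4.2+7.2)(10+7.2)) = 50.551 kPa
Final effective stress: σ'_f = σ'_0 + Δσ = 83.358 + 50.551 = 133.91 kPa.
Normally consolidated clay, so the full stress increment lies on the virgin compression line:
S_c = C_c·H/(1+e₀)·log₁₀(σ'_f/σ'_0) = 0.29×6.6/(1+1.01)×log₁₀(133.91/83.358)
    = 0.95224 × 0.20587 = 0.196 m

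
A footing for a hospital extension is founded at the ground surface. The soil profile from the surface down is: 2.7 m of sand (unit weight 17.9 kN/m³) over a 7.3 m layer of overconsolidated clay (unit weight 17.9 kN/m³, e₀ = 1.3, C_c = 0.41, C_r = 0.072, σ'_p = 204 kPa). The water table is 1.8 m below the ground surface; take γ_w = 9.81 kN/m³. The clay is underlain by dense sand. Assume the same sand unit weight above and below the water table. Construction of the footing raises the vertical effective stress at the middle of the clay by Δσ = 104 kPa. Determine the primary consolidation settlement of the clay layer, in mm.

S_c ≈ 91.2 mm

Mid-depth of clay below the ground surface: z = 2.7 + 7.3/2 = 6.35 m.
Total vertical stress at mid-clay: σ_v = 17.9×2.7 + 17.9×3.65 = 113.66 kPa.
Pore pressure: u = 9.81×(6.35 − 1.8) = 44.636 kPa.
Initial effective stress: σ'_0 = σ_v − u = 113.66 − 44.636 = 69.024 kPa.
Final effective stress: σ'_f = 69.024 + 104 = 173.02 kPa.
σ'_f = 173.02 ≤ σ'_p = 204 kPa, so the clay remains overconsolidated and only the recompression index applies:
S_c = C_r·H/(1+e₀)·log₁₀(σ'_f/σ'_0) = 0.072×7.3/2.3×log₁₀(173.02/69.024)
    = 0.22852 × 0.3991 = 0.0912 m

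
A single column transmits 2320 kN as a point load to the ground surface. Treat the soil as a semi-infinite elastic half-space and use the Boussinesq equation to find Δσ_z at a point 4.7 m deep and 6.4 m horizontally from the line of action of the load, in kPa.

Boussinesq vertical stress below a point load on an elastic half-space:
Δσ_z = 3P/(2πz²) · [1 + (r/z)²]^(−5/2)
r/z = 6.4/4.7 = 1.3617; [1+(r/z)²]^(−5/2) = 0.072657.
Δσ_z = 3×2320/(2π×4.7²) × 0.072657 = 50.146 × 0.072657 = 3.643 kPa

Δσ_z ≈ 3.64 kPa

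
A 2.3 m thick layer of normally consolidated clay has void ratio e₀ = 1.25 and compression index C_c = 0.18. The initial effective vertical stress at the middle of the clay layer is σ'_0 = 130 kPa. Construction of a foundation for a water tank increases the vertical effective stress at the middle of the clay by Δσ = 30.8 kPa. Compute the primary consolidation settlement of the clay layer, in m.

Final effective stress: σ'_f = σ'_0 + Δσ = 130 + 30.8 = 160.8 kPa.
Normally consolidated clay, so the full stress increment lies on the virgin compression line:
S_c = C_c·H/(1+e₀)·log₁₀(σ'_f/σ'_0) = 0.18×2.3/(1+1.25)×log₁₀(160.8/130)
    = 0.184 × 0.092343 = 0.01699 m

S_c ≈ 0.017 m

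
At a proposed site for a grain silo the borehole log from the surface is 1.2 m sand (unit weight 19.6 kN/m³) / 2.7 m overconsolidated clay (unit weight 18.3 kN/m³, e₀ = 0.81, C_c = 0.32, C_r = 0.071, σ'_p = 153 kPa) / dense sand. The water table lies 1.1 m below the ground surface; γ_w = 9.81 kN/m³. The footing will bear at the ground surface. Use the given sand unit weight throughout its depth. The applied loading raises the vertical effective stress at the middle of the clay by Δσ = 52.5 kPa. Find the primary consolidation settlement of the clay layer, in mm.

S_c ≈ 43 mm

Mid-depth of clay below the ground surface: z = 1.2 + 2.7/2 = 2.55 m.
Total vertical stress at mid-clay: σ_v = 19.6×1.2 + 18.3×1.35 = 48.225 kPa.
Pore pressure: u = 9.81×(2.55 − 1.1) = 14.225 kPa.
Initial effective stress: σ'_0 = σ_v − u = 48.225 − 14.225 = 34 kPa.
Final effective stress: σ'_f = 34 + 52.5 = 86.5 kPa.
σ'_f = 86.5 ≤ σ'_p = 153 kPa, so the clay remains overconsolidated and only the recompression index applies:
S_c = C_r·H/(1+e₀)·log₁₀(σ'_f/σ'_0) = 0.071×2.7/1.81×log₁₀(86.5/34)
    = 0.10591 × 0.40554 = 0.04295 m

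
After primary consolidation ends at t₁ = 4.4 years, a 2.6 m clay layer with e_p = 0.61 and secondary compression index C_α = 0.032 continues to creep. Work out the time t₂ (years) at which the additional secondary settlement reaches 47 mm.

S_s = C_α·H/(1+e_p)·log₁₀(t₂/t₁) ⇒ log₁₀(t₂/t₁) = S_s·(1+e_p)/(C_α·H).
log₁₀(t₂/t₁) = 0.047 × (1+0.61) / (0.032×2.6) = 0.9095
t₂ = t₁ × 10^0.9095 = 4.4 × 8.119 = 35.72 years

t₂ ≈ 35.7 years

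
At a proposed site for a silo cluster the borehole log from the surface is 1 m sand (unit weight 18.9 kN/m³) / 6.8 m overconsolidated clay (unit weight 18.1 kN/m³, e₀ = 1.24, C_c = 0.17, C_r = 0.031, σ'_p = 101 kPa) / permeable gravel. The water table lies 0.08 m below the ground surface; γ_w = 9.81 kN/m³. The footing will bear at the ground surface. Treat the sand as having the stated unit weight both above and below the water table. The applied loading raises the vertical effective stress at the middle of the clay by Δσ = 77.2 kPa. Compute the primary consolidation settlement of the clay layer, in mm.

Mid-depth of clay below the ground surface: z = 1 + 6.8/2 = 4.4 m.
Total vertical stress at mid-clay: σ_v = 18.9×1 + 18.1×3.4 = 80.44 kPa.
Pore pressure: u = 9.81×(4.4 − 0.08) = 42.379 kPa.
Initial effective stress: σ'_0 = σ_v − u = 80.44 − 42.379 = 38.061 kPa.
Final effective stress: σ'_f = 38.061 + 77.2 = 115.26 kPa.
σ'_f = 115.26 > σ'_p = 101 kPa, so the stress path crosses the preconsolidation pressure — recompression up to σ'_p, then virgin compression beyond:
S_c = H/(1+e₀)·[C_r·log₁₀(σ'_p/σ'_0) + C_c·log₁₀(σ'_f/σ'_p)]
    = 6.8/2.24 × [0.031×log₁₀(101/38.061) + 0.17×log₁₀(115.26/101)]
    = 3.0357 × [0.013139 + 0.0097507] = 0.06949 m

S_c ≈ 69.5 mm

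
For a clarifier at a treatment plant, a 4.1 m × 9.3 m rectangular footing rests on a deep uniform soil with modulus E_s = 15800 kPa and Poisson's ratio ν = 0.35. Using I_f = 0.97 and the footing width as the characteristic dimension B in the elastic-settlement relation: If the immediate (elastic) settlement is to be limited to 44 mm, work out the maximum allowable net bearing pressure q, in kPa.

q ≈ 199 kPa

S_e = q·B·(1−ν²)/E_s · I_f  ⇒  q = S_e·E_s / (B·(1−ν²)·I_f).
q = 0.044 × 15800 / (4.1 × 0.8775 × 0.97) = 199.2 kPa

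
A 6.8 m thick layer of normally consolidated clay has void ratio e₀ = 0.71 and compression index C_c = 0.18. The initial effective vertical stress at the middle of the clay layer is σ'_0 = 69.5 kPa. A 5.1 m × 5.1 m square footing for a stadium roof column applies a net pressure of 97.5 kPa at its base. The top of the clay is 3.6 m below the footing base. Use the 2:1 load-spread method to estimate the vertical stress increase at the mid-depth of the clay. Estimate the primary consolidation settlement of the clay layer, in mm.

S_c ≈ 69.2 mm

Mid-depth of clay below the footing base: z = 3.6 + 6.8/2 = 7 m.
Stress increase at mid-clay by the 2:1 spreading method:
Δσ = qBL/((B+z)(L+z)) = 97.5×5.1×5.1/((5.1+7)(5.1+7)) = 17.321 kPa
Final effective stress: σ'_f = σ'_0 + Δσ = 69.5 + 17.321 = 86.821 kPa.
Normally consolidated clay, so the full stress increment lies on the virgin compression line:
S_c = C_c·H/(1+e₀)·log₁₀(σ'_f/σ'_0) = 0.18×6.8/(1+0.71)×log₁₀(86.821/69.5)
    = 0.71579 × 0.09664 = 0.06917 m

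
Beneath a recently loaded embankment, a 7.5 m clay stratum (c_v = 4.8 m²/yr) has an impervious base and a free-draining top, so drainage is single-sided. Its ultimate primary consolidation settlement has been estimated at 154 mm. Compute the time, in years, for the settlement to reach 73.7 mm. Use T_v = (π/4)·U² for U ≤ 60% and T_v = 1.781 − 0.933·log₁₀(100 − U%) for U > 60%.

Drainage path length: H_d = H = 7.5 m (single drainage).
U = S(t)/S_ult = 73.7/154 = 0.4786.
U ≤ 60%: T_v = (π/4)·U² = (π/4)×0.47857² = 0.17988.
t = T_v·H_d²/c_v = 0.17988×7.5²/4.8 = 2.108 years.

t ≈ 2.11 years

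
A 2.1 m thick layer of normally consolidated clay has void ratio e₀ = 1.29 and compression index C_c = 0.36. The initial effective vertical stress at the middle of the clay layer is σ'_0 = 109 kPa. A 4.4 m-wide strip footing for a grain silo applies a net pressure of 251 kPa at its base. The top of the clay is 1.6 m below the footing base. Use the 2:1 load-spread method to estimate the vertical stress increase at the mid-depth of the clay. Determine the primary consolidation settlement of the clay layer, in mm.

Mid-depth of clay below the footing base: z = 1.6 + 2.1/2 = 2.65 m.
Stress increase at mid-clay by the 2:1 spreading method:
Δσ = qB/(B+z) = 251×4.4/(4.4+2.65) = 156.65 kPa
Final effective stress: σ'_f = σ'_0 + Δσ = 109 + 156.65 = 265.65 kPa.
Normally consolidated clay, so the full stress increment lies on the virgin compression line:
S_c = C_c·H/(1+e₀)·log₁₀(σ'_f/σ'_0) = 0.36×2.1/(1+1.29)×log₁₀(265.65/109)
    = 0.33013 × 0.38688 = 0.1277 m

S_c ≈ 128 mm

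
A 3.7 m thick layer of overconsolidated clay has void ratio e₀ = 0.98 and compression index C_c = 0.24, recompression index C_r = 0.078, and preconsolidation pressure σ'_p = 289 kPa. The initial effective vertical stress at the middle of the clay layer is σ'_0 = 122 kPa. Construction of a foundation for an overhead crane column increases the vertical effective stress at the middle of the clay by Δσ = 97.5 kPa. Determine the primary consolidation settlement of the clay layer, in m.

S_c ≈ 0.0372 m

Final effective stress: σ'_f = 122 + 97.5 = 219.5 kPa.
σ'_f = 219.5 ≤ σ'_p = 289 kPa, so the clay remains overconsolidated and only the recompression index applies:
S_c = C_r·H/(1+e₀)·log₁₀(σ'_f/σ'_0) = 0.078×3.7/1.98×log₁₀(219.5/122)
    = 0.14576 × 0.25507 = 0.03718 m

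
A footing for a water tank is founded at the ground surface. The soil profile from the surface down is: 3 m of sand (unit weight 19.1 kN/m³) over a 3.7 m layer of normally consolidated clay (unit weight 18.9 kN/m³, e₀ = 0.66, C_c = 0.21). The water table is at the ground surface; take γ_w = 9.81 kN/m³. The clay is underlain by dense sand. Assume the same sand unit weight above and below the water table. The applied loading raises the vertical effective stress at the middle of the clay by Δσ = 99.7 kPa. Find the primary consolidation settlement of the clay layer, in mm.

Mid-depth of clay below the ground surface: z = 3 + 3.7/2 = 4.85 m.
Total vertical stress at mid-clay: σ_v = 19.1×3 + 18.9×1.85 = 92.265 kPa.
Pore pressure: u = 9.81×(4.85 − 0) = 47.578 kPa.
Initial effective stress: σ'_0 = σ_v − u = 92.265 − 47.578 = 44.687 kPa.
Final effective stress: σ'_f = σ'_0 + Δσ = 44.687 + 99.7 = 144.39 kPa.
Normally consolidated clay, so the full stress increment lies on the virgin compression line:
S_c = C_c·H/(1+e₀)·log₁₀(σ'_f/σ'_0) = 0.21×3.7/(1+0.66)×log₁₀(144.39/44.687)
    = 0.46807 × 0.50936 = 0.2384 m

S_c ≈ 238 mm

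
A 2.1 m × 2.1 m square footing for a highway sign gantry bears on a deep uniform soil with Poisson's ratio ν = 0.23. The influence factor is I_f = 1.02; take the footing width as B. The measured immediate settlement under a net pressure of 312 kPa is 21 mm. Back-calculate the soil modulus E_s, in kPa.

E_s ≈ 30100 kPa

S_e = q·B·(1−ν²)/E_s · I_f  ⇒  E_s = q·B·(1−ν²)·I_f / S_e.
E_s = 312 × 2.1 × 0.9471 × 1.02 / 0.021 = 30140 kPa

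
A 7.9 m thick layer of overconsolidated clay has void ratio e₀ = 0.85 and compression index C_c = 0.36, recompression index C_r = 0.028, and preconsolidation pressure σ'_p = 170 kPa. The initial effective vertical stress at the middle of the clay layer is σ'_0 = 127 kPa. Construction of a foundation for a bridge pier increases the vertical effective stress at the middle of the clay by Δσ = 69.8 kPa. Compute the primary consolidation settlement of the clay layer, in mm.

S_c ≈ 113 mm

Final effective stress: σ'_f = 127 + 69.8 = 196.8 kPa.
σ'_f = 196.8 > σ'_p = 170 kPa, so the stress path crosses the preconsolidation pressure — recompression up to σ'_p, then virgin compression beyond:
S_c = H/(1+e₀)·[C_r·log₁₀(σ'_p/σ'_0) + C_c·log₁₀(σ'_f/σ'_p)]
    = 7.9/1.85 × [0.028×log₁₀(170/127) + 0.36×log₁₀(196.8/170)]
    = 4.2703 × [0.0035461 + 0.022887] = 0.1129 m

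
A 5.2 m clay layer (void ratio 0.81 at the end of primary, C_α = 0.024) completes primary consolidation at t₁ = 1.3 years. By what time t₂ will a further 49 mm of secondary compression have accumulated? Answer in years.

S_s = C_α·H/(1+e_p)·log₁₀(t₂/t₁) ⇒ log₁₀(t₂/t₁) = S_s·(1+e_p)/(C_α·H).
log₁₀(t₂/t₁) = 0.049 × (1+0.81) / (0.024×5.2) = 0.7107
t₂ = t₁ × 10^0.7107 = 1.3 × 5.136 = 6.677 years

t₂ ≈ 6.68 years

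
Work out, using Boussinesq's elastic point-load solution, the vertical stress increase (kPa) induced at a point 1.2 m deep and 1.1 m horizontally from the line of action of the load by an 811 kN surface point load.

Δσ_z ≈ 58.5 kPa

Boussinesq vertical stress below a point load on an elastic half-space:
Δσ_z = 3P/(2πz²) · [1 + (r/z)²]^(−5/2)
r/z = 1.1/1.2 = 0.91667; [1+(r/z)²]^(−5/2) = 0.21767.
Δσ_z = 3×811/(2π×1.2²) × 0.21767 = 268.91 × 0.21767 = 58.53 kPa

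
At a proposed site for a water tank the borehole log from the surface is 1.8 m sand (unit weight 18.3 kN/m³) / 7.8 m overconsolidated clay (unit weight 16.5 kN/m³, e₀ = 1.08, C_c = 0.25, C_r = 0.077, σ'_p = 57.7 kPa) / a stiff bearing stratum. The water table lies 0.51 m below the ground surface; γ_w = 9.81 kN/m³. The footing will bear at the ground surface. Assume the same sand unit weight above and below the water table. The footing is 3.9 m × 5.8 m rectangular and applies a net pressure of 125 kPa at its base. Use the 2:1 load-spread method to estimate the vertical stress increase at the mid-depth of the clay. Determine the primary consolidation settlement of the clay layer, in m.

S_c ≈ 0.117 m

Mid-depth of clay below the ground surface: z = 1.8 + 7.8/2 = 5.7 m.
Total vertical stress at mid-clay: σ_v = 18.3×1.8 + 16.5×3.9 = 97.29 kPa.
Pore pressure: u = 9.81×(5.7 − 0.51) = 50.914 kPa.
Initial effective stress: σ'_0 = σ_v − u = 97.29 − 50.914 = 46.376 kPa.
Stress increase at mid-clay by the 2:1 spreading method:
Δσ = qBL/((B+z)(L+z)) = 125×3.9×5.8/((3.9+5.7)(5.8+5.7)) = 25.611 kPa
Final effective stress: σ'_f = 46.376 + 25.611 = 71.987 kPa.
σ'_f = 71.987 > σ'_p = 57.7 kPa, so the stress path crosses the preconsolidation pressure — recompression up to σ'_p, then virgin compression beyond:
S_c = H/(1+e₀)·[C_r·log₁₀(σ'_p/σ'_0) + C_c·log₁₀(σ'_f/σ'_p)]
    = 7.8/2.08 × [0.077×log₁₀(57.7/46.376) + 0.25×log₁₀(71.987/57.7)]
    = 3.75 × [0.007306 + 0.02402] = 0.1175 m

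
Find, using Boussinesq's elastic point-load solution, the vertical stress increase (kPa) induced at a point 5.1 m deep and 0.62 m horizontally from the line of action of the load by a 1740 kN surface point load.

Boussinesq vertical stress below a point load on an elastic half-space:
Δσ_z = 3P/(2πz²) · [1 + (r/z)²]^(−5/2)
r/z = 0.62/5.1 = 0.12157; [1+(r/z)²]^(−5/2) = 0.96399.
Δσ_z = 3×1740/(2π×5.1²) × 0.96399 = 31.941 × 0.96399 = 30.79 kPa

Δσ_z ≈ 30.8 kPa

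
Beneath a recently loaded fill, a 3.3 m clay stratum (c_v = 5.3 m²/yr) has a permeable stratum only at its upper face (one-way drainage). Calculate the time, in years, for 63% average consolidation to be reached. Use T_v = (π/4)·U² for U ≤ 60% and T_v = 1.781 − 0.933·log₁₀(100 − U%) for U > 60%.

Drainage path length: H_d = H = 3.3 m (single drainage).
U > 60%: T_v = 1.781 − 0.933·log₁₀(100 − 63) = 0.31787.
t = T_v·H_d²/c_v = 0.31787×3.3²/5.3 = 0.6531 years.

t ≈ 0.653 years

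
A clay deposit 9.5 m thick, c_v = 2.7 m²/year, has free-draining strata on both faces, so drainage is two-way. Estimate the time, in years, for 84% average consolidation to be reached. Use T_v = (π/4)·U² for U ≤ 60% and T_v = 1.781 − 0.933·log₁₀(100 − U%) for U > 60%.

Drainage path length: H_d = H/2 = 4.75 m (double drainage).
U > 60%: T_v = 1.781 − 0.933·log₁₀(100 − 84) = 0.65756.
t = T_v·H_d²/c_v = 0.65756×4.75²/2.7 = 5.495 years.

t ≈ 5.49 years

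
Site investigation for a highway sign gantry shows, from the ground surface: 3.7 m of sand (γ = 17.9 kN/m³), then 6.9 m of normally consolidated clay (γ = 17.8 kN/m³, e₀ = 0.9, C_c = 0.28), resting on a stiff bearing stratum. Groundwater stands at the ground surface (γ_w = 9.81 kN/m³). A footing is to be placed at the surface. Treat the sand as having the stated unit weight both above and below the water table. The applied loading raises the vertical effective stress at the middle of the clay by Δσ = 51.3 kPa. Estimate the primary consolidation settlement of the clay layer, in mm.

S_c ≈ 282 mm

Mid-depth of clay below the ground surface: z = 3.7 + 6.9/2 = 7.15 m.
Total vertical stress at mid-clay: σ_v = 17.9×3.7 + 17.8×3.45 = 127.64 kPa.
Pore pressure: u = 9.81×(7.15 − 0) = 70.142 kPa.
Initial effective stress: σ'_0 = σ_v − u = 127.64 − 70.142 = 57.498 kPa.
Final effective stress: σ'_f = σ'_0 + Δσ = 57.498 + 51.3 = 108.8 kPa.
Normally consolidated clay, so the full stress increment lies on the virgin compression line:
S_c = C_c·H/(1+e₀)·log₁₀(σ'_f/σ'_0) = 0.28×6.9/(1+0.9)×log₁₀(108.8/57.498)
    = 1.0168 × 0.27698 = 0.2816 m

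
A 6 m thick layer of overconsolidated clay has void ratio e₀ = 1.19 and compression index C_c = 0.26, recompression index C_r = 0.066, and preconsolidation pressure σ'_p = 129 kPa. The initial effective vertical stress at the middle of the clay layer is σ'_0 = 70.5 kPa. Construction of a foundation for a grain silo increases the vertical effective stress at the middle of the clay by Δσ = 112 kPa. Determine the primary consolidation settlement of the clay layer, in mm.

S_c ≈ 155 mm

Final effective stress: σ'_f = 70.5 + 112 = 182.5 kPa.
σ'_f = 182.5 > σ'_p = 129 kPa, so the stress path crosses the preconsolidation pressure — recompression up to σ'_p, then virgin compression beyond:
S_c = H/(1+e₀)·[C_r·log₁₀(σ'_p/σ'_0) + C_c·log₁₀(σ'_f/σ'_p)]
    = 6/2.19 × [0.066×log₁₀(129/70.5) + 0.26×log₁₀(182.5/129)]
    = 2.7397 × [0.017318 + 0.039175] = 0.1548 m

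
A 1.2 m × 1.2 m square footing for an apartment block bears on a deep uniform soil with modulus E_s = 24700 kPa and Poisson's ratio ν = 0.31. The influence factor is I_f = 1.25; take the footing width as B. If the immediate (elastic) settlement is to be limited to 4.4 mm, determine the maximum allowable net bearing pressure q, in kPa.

q ≈ 80.2 kPa

S_e = q·B·(1−ν²)/E_s · I_f  ⇒  q = S_e·E_s / (B·(1−ν²)·I_f).
q = 0.0044 × 24700 / (1.2 × 0.9039 × 1.25) = 80.16 kPa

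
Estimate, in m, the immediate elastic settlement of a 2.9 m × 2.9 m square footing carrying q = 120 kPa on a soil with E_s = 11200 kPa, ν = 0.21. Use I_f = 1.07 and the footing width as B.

Immediate (elastic) settlement: S_e = q·B·(1−ν²)/E_s · I_f.
S_e = 120 × 2.9 × (1 − 0.21²) / 11200 × 1.07
    = 120 × 2.9 × 0.9559 / 11200 × 1.07
    = 0.03178 m

S_e ≈ 0.0318 m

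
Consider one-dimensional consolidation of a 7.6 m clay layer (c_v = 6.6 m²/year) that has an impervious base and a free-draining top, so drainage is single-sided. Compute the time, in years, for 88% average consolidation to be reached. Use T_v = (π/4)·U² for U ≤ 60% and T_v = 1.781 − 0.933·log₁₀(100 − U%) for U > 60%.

t ≈ 6.77 years

Drainage path length: H_d = H = 7.6 m (single drainage).
U > 60%: T_v = 1.781 − 0.933·log₁₀(100 − 88) = 0.77412.
t = T_v·H_d²/c_v = 0.77412×7.6²/6.6 = 6.775 years.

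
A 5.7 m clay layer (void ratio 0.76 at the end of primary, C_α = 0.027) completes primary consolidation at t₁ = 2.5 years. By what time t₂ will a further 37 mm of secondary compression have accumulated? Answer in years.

t₂ ≈ 6.62 years

S_s = C_α·H/(1+e_p)·log₁₀(t₂/t₁) ⇒ log₁₀(t₂/t₁) = S_s·(1+e_p)/(C_α·H).
log₁₀(t₂/t₁) = 0.037 × (1+0.76) / (0.027×5.7) = 0.4231
t₂ = t₁ × 10^0.4231 = 2.5 × 2.649 = 6.623 years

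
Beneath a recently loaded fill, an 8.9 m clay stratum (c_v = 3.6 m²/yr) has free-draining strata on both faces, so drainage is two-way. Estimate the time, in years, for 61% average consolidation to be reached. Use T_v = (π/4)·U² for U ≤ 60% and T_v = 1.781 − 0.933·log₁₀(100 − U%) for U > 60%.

t ≈ 1.63 years

Drainage path length: H_d = H/2 = 4.45 m (double drainage).
U > 60%: T_v = 1.781 − 0.933·log₁₀(100 − 61) = 0.29654.
t = T_v·H_d²/c_v = 0.29654×4.45²/3.6 = 1.631 years.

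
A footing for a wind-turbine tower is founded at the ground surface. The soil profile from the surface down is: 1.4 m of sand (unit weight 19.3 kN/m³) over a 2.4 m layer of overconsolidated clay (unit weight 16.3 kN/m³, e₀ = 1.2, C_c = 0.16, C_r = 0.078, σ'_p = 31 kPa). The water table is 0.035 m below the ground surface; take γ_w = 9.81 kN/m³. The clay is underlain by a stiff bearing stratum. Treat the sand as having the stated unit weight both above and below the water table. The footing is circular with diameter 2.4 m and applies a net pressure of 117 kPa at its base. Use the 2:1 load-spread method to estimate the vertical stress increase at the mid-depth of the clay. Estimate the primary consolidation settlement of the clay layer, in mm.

Mid-depth of clay below the ground surface: z = 1.4 + 2.4/2 = 2.6 m.
Total vertical stress at mid-clay: σ_v = 19.3×1.4 + 16.3×1.2 = 46.58 kPa.
Pore pressure: u = 9.81×(2.6 − 0.035) = 25.163 kPa.
Initial effective stress: σ'_0 = σ_v − u = 46.58 − 25.163 = 21.417 kPa.
Stress increase at mid-clay by the 2:1 spreading method:
Δσ ≈ qD²/(D+z)² = 117×2.4²/(2.4+2.6)² = 26.957 kPa
Final effective stress: σ'_f = 21.417 + 26.957 = 48.374 kPa.
σ'_f = 48.374 > σ'_p = 31 kPa, so the stress path crosses the preconsolidation pressure — recompression up to σ'_p, then virgin compression beyond:
S_c = H/(1+e₀)·[C_r·log₁₀(σ'_p/σ'_0) + C_c·log₁₀(σ'_f/σ'_p)]
    = 2.4/2.2 × [0.078×log₁₀(31/21.417) + 0.16×log₁₀(48.374/31)]
    = 1.0909 × [0.012527 + 0.03092] = 0.0474 m

S_c ≈ 47.4 mm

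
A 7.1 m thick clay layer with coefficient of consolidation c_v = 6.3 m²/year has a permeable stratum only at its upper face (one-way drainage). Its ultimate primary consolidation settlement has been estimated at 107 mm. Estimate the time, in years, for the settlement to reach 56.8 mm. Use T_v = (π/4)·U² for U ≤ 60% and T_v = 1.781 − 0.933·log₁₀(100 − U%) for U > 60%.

Drainage path length: H_d = H = 7.1 m (single drainage).
U = S(t)/S_ult = 56.8/107 = 0.5308.
U ≤ 60%: T_v = (π/4)·U² = (π/4)×0.53084² = 0.22132.
t = T_v·H_d²/c_v = 0.22132×7.1²/6.3 = 1.771 years.

t ≈ 1.77 years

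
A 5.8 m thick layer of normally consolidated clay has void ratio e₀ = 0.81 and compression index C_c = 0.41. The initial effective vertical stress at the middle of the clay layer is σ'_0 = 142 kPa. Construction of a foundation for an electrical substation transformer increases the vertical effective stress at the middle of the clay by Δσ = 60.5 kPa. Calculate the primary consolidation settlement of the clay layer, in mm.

S_c ≈ 203 mm

Final effective stress: σ'_f = σ'_0 + Δσ = 142 + 60.5 = 202.5 kPa.
Normally consolidated clay, so the full stress increment lies on the virgin compression line:
S_c = C_c·H/(1+e₀)·log₁₀(σ'_f/σ'_0) = 0.41×5.8/(1+0.81)×log₁₀(202.5/142)
    = 1.3138 × 0.15414 = 0.2025 m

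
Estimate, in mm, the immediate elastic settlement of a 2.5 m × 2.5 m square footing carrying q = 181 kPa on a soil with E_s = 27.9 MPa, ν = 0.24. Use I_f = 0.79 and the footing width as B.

S_e ≈ 12.1 mm

Immediate (elastic) settlement: S_e = q·B·(1−ν²)/E_s · I_f.
E_s = 27.9 MPa = 27900 kPa.
S_e = 181 × 2.5 × (1 − 0.24²) / 27900 × 0.79
    = 181 × 2.5 × 0.9424 / 27900 × 0.79
    = 0.01207 m = 12.07 mm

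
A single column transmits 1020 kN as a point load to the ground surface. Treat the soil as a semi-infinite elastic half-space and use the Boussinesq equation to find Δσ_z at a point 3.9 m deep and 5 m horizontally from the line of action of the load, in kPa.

Boussinesq vertical stress below a point load on an elastic half-space:
Δσ_z = 3P/(2πz²) · [1 + (r/z)²]^(−5/2)
r/z = 5/3.9 = 1.2821; [1+(r/z)²]^(−5/2) = 0.088001.
Δσ_z = 3×1020/(2π×3.9²) × 0.088001 = 32.019 × 0.088001 = 2.818 kPa

Δσ_z ≈ 2.82 kPa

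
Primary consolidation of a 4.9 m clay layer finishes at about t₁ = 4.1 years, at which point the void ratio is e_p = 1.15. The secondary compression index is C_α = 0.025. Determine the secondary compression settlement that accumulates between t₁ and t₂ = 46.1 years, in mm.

S_s ≈ 59.9 mm

Secondary compression: S_s = C_α·H/(1+e_p)·log₁₀(t₂/t₁)
S_s = 0.025×4.9/(1+1.15)×log₁₀(46.1/4.1)
    = 0.05698 × 1.051 = 0.05988 m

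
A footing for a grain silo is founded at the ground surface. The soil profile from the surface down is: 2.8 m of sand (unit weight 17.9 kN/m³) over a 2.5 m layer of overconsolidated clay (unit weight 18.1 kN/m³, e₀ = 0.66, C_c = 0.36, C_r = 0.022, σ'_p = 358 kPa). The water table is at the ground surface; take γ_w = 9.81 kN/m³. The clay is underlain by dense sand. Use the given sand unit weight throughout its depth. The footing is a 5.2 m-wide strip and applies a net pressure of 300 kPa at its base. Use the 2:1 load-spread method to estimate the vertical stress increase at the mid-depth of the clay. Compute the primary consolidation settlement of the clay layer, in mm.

S_c ≈ 26 mm

Mid-depth of clay below the ground surface: z = 2.8 + 2.5/2 = 4.05 m.
Total vertical stress at mid-clay: σ_v = 17.9×2.8 + 18.1×1.25 = 72.745 kPa.
Pore pressure: u = 9.81×(4.05 − 0) = 39.73 kPa.
Initial effective stress: σ'_0 = σ_v − u = 72.745 − 39.73 = 33.015 kPa.
Stress increase at mid-clay by the 2:1 spreading method:
Δσ = qB/(B+z) = 300×5.2/(5.2+4.05) = 168.65 kPa
Final effective stress: σ'_f = 33.015 + 168.65 = 201.67 kPa.
σ'_f = 201.67 ≤ σ'_p = 358 kPa, so the clay remains overconsolidated and only the recompression index applies:
S_c = C_r·H/(1+e₀)·log₁₀(σ'_f/σ'_0) = 0.022×2.5/1.66×log₁₀(201.67/33.015)
    = 0.033132 × 0.78593 = 0.02604 m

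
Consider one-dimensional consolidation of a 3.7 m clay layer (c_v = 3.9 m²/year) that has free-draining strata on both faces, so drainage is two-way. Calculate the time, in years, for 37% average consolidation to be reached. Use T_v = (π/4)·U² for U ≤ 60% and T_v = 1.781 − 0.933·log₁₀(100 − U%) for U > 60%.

t ≈ 0.0944 years

Drainage path length: H_d = H/2 = 1.85 m (double drainage).
U ≤ 60%: T_v = (π/4)·U² = (π/4)×0.37² = 0.10752.
t = T_v·H_d²/c_v = 0.10752×1.85²/3.9 = 0.09436 years.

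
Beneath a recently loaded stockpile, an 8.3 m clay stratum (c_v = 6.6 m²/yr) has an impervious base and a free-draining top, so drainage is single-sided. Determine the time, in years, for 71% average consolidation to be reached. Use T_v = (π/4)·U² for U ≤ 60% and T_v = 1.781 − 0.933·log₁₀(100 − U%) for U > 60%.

Drainage path length: H_d = H = 8.3 m (single drainage).
U > 60%: T_v = 1.781 − 0.933·log₁₀(100 − 71) = 0.41658.
t = T_v·H_d²/c_v = 0.41658×8.3²/6.6 = 4.348 years.

t ≈ 4.35 years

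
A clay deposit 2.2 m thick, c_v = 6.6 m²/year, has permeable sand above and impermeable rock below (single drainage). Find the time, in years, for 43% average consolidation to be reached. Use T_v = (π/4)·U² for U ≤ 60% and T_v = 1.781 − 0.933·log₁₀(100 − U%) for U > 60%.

t ≈ 0.106 years

Drainage path length: H_d = H = 2.2 m (single drainage).
U ≤ 60%: T_v = (π/4)·U² = (π/4)×0.43² = 0.14522.
t = T_v·H_d²/c_v = 0.14522×2.2²/6.6 = 0.1065 years.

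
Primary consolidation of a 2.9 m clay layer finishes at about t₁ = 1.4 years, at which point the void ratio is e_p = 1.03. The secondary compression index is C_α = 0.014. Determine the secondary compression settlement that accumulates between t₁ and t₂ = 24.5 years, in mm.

S_s ≈ 24.9 mm

Secondary compression: S_s = C_α·H/(1+e_p)·log₁₀(t₂/t₁)
S_s = 0.014×2.9/(1+1.03)×log₁₀(24.5/1.4)
    = 0.02 × 1.243 = 0.02486 m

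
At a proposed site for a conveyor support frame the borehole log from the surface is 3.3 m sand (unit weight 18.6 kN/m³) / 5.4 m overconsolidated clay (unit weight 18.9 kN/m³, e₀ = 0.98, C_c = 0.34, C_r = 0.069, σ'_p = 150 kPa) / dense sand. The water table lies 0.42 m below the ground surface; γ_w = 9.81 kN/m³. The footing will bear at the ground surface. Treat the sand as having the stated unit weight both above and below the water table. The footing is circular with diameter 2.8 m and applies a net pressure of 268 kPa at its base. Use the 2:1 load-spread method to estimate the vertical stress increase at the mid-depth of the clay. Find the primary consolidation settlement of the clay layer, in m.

Mid-depth of clay below the ground surface: z = 3.3 + 5.4/2 = 6 m.
Total vertical stress at mid-clay: σ_v = 18.6×3.3 + 18.9×2.7 = 112.41 kPa.
Pore pressure: u = 9.81×(6 − 0.42) = 54.74 kPa.
Initial effective stress: σ'_0 = σ_v − u = 112.41 − 54.74 = 57.67 kPa.
Stress increase at mid-clay by the 2:1 spreading method:
Δσ ≈ qD²/(D+z)² = 268×2.8²/(2.8+6)² = 27.132 kPa
Final effective stress: σ'_f = 57.67 + 27.132 = 84.802 kPa.
σ'_f = 84.802 ≤ σ'_p = 150 kPa, so the clay remains overconsolidated and only the recompression index applies:
S_c = C_r·H/(1+e₀)·log₁₀(σ'_f/σ'_0) = 0.069×5.4/1.98×log₁₀(84.802/57.67)
    = 0.18818 × 0.16746 = 0.03151 m

S_c ≈ 0.0315 m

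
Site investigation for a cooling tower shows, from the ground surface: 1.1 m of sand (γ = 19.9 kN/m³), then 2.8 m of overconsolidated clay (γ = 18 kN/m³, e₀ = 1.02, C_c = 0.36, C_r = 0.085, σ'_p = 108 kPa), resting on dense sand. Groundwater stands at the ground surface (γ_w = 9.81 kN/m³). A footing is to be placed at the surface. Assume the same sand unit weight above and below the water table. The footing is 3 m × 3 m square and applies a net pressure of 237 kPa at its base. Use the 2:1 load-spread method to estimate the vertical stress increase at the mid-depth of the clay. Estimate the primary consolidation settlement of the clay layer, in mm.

Mid-depth of clay below the ground surface: z = 1.1 + 2.8/2 = 2.5 m.
Total vertical stress at mid-clay: σ_v = 19.9×1.1 + 18×1.4 = 47.09 kPa.
Pore pressure: u = 9.81×(2.5 − 0) = 24.525 kPa.
Initial effective stress: σ'_0 = σ_v − u = 47.09 − 24.525 = 22.565 kPa.
Stress increase at mid-clay by the 2:1 spreading method:
Δσ = qBL/((B+z)(L+z)) = 237×3×3/((3+2.5)(3+2.5)) = 70.512 kPa
Final effective stress: σ'_f = 22.565 + 70.512 = 93.077 kPa.
σ'_f = 93.077 ≤ σ'_p = 108 kPa, so the clay remains overconsolidated and only the recompression index applies:
S_c = C_r·H/(1+e₀)·log₁₀(σ'_f/σ'_0) = 0.085×2.8/2.02×log₁₀(93.077/22.565)
    = 0.11782 × 0.61541 = 0.07251 m

S_c ≈ 72.5 mm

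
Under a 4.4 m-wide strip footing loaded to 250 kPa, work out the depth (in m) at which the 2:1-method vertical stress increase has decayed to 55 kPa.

2:1 spreading — at depth z the loaded area has grown by z in each plan dimension:
qB/(B+z) = Δσ_z ⇒ z = qB/Δσ_z − B = 250×4.4/55 − 4.4 = 15.6 m

z ≈ 15.6 m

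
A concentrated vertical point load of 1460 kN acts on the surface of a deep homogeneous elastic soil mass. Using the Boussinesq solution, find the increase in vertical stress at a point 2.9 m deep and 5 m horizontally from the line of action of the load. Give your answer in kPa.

Δσ_z ≈ 2.64 kPa

Boussinesq vertical stress below a point load on an elastic half-space:
Δσ_z = 3P/(2πz²) · [1 + (r/z)²]^(−5/2)
r/z = 5/2.9 = 1.7241; [1+(r/z)²]^(−5/2) = 0.031791.
Δσ_z = 3×1460/(2π×2.9²) × 0.031791 = 82.889 × 0.031791 = 2.635 kPa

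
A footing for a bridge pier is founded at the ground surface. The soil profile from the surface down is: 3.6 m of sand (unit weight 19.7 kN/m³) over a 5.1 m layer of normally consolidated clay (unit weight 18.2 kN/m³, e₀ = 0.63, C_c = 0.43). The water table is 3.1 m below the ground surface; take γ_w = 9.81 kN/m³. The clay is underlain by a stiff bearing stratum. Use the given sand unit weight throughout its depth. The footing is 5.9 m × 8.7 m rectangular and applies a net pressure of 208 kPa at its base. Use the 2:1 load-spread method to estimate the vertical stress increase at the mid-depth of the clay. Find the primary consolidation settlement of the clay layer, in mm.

S_c ≈ 304 mm

Mid-depth of clay below the ground surface: z = 3.6 + 5.1/2 = 6.15 m.
Total vertical stress at mid-clay: σ_v = 19.7×3.6 + 18.2×2.55 = 117.33 kPa.
Pore pressure: u = 9.81×(6.15 − 3.1) = 29.921 kPa.
Initial effective stress: σ'_0 = σ_v − u = 117.33 − 29.921 = 87.409 kPa.
Stress increase at mid-clay by the 2:1 spreading method:
Δσ = qBL/((B+z)(L+z)) = 208×5.9×8.7/((5.9+6.15)(8.7+6.15)) = 59.665 kPa
Final effective stress: σ'_f = σ'_0 + Δσ = 87.409 + 59.665 = 147.07 kPa.
Normally consolidated clay, so the full stress increment lies on the virgin compression line:
S_c = C_c·H/(1+e₀)·log₁₀(σ'_f/σ'_0) = 0.43×5.1/(1+0.63)×log₁₀(147.07/87.409)
    = 1.3454 × 0.22597 = 0.304 m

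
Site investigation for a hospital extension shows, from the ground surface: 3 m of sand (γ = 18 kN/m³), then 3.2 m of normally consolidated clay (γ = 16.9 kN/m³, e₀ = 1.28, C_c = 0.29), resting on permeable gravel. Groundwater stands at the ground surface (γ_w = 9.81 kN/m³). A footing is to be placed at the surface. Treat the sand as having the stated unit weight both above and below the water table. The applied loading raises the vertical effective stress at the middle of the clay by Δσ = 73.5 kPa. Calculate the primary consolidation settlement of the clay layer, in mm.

S_c ≈ 197 mm

Mid-depth of clay below the ground surface: z = 3 + 3.2/2 = 4.6 m.
Total vertical stress at mid-clay: σ_v = 18×3 + 16.9×1.6 = 81.04 kPa.
Pore pressure: u = 9.81×(4.6 − 0) = 45.126 kPa.
Initial effective stress: σ'_0 = σ_v − u = 81.04 − 45.126 = 35.914 kPa.
Final effective stress: σ'_f = σ'_0 + Δσ = 35.914 + 73.5 = 109.41 kPa.
Normally consolidated clay, so the full stress increment lies on the virgin compression line:
S_c = C_c·H/(1+e₀)·log₁₀(σ'_f/σ'_0) = 0.29×3.2/(1+1.28)×log₁₀(109.41/35.914)
    = 0.40702 × 0.48379 = 0.1969 m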